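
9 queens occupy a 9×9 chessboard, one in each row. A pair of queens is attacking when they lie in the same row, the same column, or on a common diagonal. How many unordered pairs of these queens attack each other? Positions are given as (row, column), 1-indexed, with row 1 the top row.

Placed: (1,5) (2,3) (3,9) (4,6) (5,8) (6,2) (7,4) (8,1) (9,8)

Same column: (5,8)–(9,8) (column 8).
Total attacking pairs: 1.

1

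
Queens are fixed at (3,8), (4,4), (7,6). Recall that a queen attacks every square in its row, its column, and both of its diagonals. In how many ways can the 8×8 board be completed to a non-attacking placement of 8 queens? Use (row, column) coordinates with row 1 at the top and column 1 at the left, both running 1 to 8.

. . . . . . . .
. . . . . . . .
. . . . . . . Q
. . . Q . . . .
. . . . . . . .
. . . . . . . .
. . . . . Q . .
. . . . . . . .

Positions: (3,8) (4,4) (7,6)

1

Branch on row 1: col 2 → 0; col 3 → 0; col 5 → 1.
Sum: 0 + 0 + 1 = 1.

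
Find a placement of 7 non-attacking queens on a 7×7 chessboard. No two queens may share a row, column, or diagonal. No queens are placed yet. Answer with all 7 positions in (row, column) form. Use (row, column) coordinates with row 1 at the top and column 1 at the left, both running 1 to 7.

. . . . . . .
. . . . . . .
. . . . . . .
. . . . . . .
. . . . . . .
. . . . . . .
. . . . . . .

(1,2) (2,6) (3,3) (4,7) (5,4) (6,1) (7,5)

Row 1: Safe: 1, 2, 3, 4, 5, 6, 7. Place at column 2.
Row 2: attacked by (1,2)→{1,2,3}. Safe: 4, 5, 6, 7. Place at column 6.
Row 3: attacked by (1,2)→{2,4}; (2,6)→{5,6,7}. Safe: 1, 3. Place at column 3.
Row 4: attacked by (1,2)→{2,5}; (2,6)→{4,6}; (3,3)→{2,3,4}. Safe: 1, 7. Place at column 7.
Row 5: attacked by (1,2)→{2,6}; (2,6)→{3,6}; (3,3)→{1,3,5}; (4,7)→{6,7}. Safe: 4. Place at column 4.
Row 6: attacked by (1,2)→{2,7}; (2,6)→{2,6}; (3,3)→{3,6}; (4,7)→{5,7}; (5,4)→{3,4,5}. Safe: 1. Place at column 1.
Row 7: attacked by (1,2)→{2}; (2,6)→{1,6}; (3,3)→{3,7}; (4,7)→{4,7}; (5,4)→{2,4,6}; (6,1)→{1,2}. Safe: 5. Place at column 5.
Columns [2, 6, 3, 7, 4, 1, 5], r−c [-1, -4, 0, -3, 1, 5, 2], r+c [3, 8, 6, 11, 9, 7, 12] are all distinct, so no two queens attack.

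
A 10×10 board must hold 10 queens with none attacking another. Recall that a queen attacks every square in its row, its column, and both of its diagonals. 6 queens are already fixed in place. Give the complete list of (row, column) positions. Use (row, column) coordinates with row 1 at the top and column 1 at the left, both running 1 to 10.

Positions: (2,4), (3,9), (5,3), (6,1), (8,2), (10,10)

(1,8) (2,4) (3,9) (4,7) (5,3) (6,1) (7,6) (8,2) (9,5) (10,10)

Row 1: attacked by (2,4)→{3,4,5}; (3,9)→{7,9}; (5,3)→{3,7}; (6,1)→{1,6}; (8,2)→{2,9}; (10,10)→{1,10}. Safe: 8. Place at column 8.
Row 4: attacked by (1,8)→{5,8}; (2,4)→{2,4,6}; (3,9)→{8,9,10}; (5,3)→{2,3,4}; (6,1)→{1,3}; (8,2)→{2,6}; (10,10)→{4,10}. Safe: 7. Place at column 7.
Row 7: attacked by (1,8)→{2,8}; (2,4)→{4,9}; (3,9)→{5,9}; (4,7)→{4,7,10}; (5,3)→{1,3,5}; (6,1)→{1,2}; (8,2)→{1,2,3}; (10,10)→{7,10}. Safe: 6. Place at column 6.
Row 9: attacked by (1,8)→{8}; (2,4)→{4}; (3,9)→{3,9}; (4,7)→{2,7}; (5,3)→{3,7}; (6,1)→{1,4}; (7,6)→{4,6,8}; (8,2)→{1,2,3}; (10,10)→{9,10}. Safe: 5. Place at column 5.
Columns [8, 4, 9, 7, 3, 1, 6, 2, 5, 10], r−c [-7, -2, -6, -3, 2, 5, 1, 6, 4, 0], r+c [9, 6, 12, 11, 8, 7, 13, 10, 14, 20] are all distinct, so no two queens attack.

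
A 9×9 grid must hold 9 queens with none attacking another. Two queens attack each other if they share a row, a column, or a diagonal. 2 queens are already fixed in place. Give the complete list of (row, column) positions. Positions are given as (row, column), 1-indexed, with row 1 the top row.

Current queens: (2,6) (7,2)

Row 1: attacked by (2,6)→{5,6,7}; (7,2)→{2,8}. Safe: 1, 3, 4, 9. Place at column 3.
Row 3: attacked by (1,3)→{1,3,5}; (2,6)→{5,6,7}; (7,2)→{2,6}. Safe: 4, 8, 9. Place at column 9.
Row 4: attacked by (1,3)→{3,6}; (2,6)→{4,6,8}; (3,9)→{8,9}; (7,2)→{2,5}. Safe: 1, 7. Place at column 1.
Row 5: attacked by (1,3)→{3,7}; (2,6)→{3,6,9}; (3,9)→{7,9}; (4,1)→{1,2}; (7,2)→{2,4}. Safe: 5, 8. Place at column 8.
Row 6: attacked by (1,3)→{3,8}; (2,6)→{2,6}; (3,9)→{6,9}; (4,1)→{1,3}; (5,8)→{7,8,9}; (7,2)→{1,2,3}. Safe: 4, 5. Place at column 4.
Row 8: attacked by (1,3)→{3}; (2,6)→{6}; (3,9)→{4,9}; (4,1)→{1,5}; (5,8)→{5,8}; (6,4)→{2,4,6}; (7,2)→{1,2,3}. Safe: 7. Place at column 7.
Row 9: attacked by (1,3)→{3}; (2,6)→{6}; (3,9)→{3,9}; (4,1)→{1,6}; (5,8)→{4,8}; (6,4)→{1,4,7}; (7,2)→{2,4}; (8,7)→{6,7,8}. Safe: 5. Place at column 5.
Columns [3, 6, 9, 1, 8, 4, 2, 7, 5], r−c [-2, -4, -6, 3, -3, 2, 5, 1, 4], r+c [4, 8, 12, 5, 13, 10, 9, 15, 14] are all distinct, so no two queens attack.

(1,3) (2,6) (3,9) (4,1) (5,8) (6,4) (7,2) (8,7) (9,5)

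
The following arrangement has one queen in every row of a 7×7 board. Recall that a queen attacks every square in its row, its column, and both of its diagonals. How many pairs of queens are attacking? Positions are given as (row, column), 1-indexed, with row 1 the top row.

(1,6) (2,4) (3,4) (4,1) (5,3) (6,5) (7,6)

4

Same column: (1,6)–(7,6) (column 6); (2,4)–(3,4) (column 4).
Same diagonal: (1,6)–(3,4) (|1−3| = |6−4| = 2); (6,5)–(7,6) (|6−7| = |5−6| = 1).
Total attacking pairs: 4.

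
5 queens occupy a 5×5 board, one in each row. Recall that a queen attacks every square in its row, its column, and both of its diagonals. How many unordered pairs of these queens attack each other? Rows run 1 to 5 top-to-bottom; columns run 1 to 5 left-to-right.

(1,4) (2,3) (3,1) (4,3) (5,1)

3

Same column: (2,3)–(4,3) (column 3); (3,1)–(5,1) (column 1).
Same diagonal: (1,4)–(2,3) (|1−2| = |4−3| = 1).
Total attacking pairs: 3.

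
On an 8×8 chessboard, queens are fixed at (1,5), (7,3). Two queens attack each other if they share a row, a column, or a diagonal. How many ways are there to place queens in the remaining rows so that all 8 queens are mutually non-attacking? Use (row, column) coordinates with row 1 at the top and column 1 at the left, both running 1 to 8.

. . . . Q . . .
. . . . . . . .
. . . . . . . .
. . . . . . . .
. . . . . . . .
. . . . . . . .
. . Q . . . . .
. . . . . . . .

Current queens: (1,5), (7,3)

Branch on row 2: col 1 → 1; col 2 → 1; col 7 → 1.
Sum: 1 + 1 + 1 = 3.

3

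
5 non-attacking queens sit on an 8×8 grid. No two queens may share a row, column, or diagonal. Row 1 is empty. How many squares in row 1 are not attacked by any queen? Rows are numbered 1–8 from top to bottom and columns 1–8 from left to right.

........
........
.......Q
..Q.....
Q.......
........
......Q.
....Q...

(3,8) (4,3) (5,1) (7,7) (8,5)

2

(3,8) attacks row 1 at column 8 and diagonals 6.
(4,3) attacks row 1 at column 3 and diagonals 6.
(5,1) attacks row 1 at column 1 and diagonals 5.
(7,7) attacks row 1 at column 7 and diagonals 1.
(8,5) attacks row 1 at column 5.
Attacked columns: {1, 3, 5, 6, 7, 8}. Safe: {2, 4}.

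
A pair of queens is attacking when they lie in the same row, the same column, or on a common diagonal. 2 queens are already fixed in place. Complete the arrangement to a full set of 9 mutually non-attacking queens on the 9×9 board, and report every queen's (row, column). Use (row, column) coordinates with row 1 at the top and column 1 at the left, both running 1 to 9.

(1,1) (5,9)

(1,1) (2,3) (3,8) (4,6) (5,9) (6,2) (7,5) (8,7) (9,4)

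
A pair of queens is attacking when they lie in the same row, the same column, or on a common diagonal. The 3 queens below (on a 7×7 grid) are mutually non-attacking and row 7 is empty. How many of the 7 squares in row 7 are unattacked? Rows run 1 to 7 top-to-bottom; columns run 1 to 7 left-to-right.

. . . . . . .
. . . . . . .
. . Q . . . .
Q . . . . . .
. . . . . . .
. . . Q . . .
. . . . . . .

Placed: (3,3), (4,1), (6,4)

2

(3,3) attacks row 7 at column 3 and diagonals 7.
(4,1) attacks row 7 at column 1 and diagonals 4.
(6,4) attacks row 7 at column 4 and diagonals 3, 5.
Attacked columns: {1, 3, 4, 5, 7}. Safe: {2, 6}.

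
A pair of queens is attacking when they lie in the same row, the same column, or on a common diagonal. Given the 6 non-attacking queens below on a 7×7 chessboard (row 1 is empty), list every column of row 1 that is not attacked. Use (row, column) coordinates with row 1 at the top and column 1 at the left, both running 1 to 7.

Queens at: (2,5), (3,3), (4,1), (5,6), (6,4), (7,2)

columns 7

(2,5) attacks row 1 at column 5 and diagonals 4, 6.
(3,3) attacks row 1 at column 3 and diagonals 1, 5.
(4,1) attacks row 1 at column 1 and diagonals 4.
(5,6) attacks row 1 at column 6 and diagonals 2.
(6,4) attacks row 1 at column 4.
(7,2) attacks row 1 at column 2.
Attacked columns: {1, 2, 3, 4, 5, 6}. Safe: {7}.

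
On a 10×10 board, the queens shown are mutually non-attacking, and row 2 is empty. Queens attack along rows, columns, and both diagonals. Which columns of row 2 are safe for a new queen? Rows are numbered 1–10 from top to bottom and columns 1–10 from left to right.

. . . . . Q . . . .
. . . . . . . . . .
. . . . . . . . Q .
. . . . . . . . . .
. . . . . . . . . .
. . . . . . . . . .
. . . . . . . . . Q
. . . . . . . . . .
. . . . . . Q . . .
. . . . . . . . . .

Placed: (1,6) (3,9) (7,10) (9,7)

columns 1, 2, 3, 4

(1,6) attacks row 2 at column 6 and diagonals 5, 7.
(3,9) attacks row 2 at column 9 and diagonals 8, 10.
(7,10) attacks row 2 at column 10 and diagonals 5.
(9,7) attacks row 2 at column 7.
Attacked columns: {5, 6, 7, 8, 9, 10}. Safe: {1, 2, 3, 4}.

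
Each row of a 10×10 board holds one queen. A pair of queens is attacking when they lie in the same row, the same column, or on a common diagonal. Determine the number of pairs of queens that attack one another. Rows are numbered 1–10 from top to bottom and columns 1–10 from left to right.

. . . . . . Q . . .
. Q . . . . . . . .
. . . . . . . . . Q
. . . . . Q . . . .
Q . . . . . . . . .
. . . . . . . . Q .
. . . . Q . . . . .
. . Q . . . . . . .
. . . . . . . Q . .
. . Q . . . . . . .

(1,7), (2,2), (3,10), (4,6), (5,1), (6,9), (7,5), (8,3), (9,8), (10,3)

Same column: (8,3)–(10,3) (column 3).
Same diagonal: (3,10)–(10,3) (|3−10| = |10−3| = 7).
Total attacking pairs: 2.

2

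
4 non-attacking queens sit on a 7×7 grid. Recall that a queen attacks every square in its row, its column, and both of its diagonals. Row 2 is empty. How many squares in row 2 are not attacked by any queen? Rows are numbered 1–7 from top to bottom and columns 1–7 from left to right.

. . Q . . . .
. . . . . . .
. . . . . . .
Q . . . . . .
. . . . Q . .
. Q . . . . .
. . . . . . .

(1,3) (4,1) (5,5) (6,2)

1

(1,3) attacks row 2 at column 3 and diagonals 2, 4.
(4,1) attacks row 2 at column 1 and diagonals 3.
(5,5) attacks row 2 at column 5 and diagonals 2.
(6,2) attacks row 2 at column 2 and diagonals 6.
Attacked columns: {1, 2, 3, 4, 5, 6}. Safe: {7}.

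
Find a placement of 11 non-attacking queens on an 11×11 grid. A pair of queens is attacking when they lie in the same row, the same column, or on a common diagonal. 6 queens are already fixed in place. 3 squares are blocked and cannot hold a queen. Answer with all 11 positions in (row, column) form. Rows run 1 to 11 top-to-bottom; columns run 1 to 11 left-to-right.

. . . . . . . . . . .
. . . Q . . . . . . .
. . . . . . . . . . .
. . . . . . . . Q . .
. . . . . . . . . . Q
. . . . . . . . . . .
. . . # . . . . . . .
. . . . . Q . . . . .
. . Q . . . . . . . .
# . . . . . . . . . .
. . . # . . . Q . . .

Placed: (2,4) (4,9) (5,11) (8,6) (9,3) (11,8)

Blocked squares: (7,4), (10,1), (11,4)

Row 1: attacked by (2,4)→{3,4,5}; (4,9)→{6,9}; (5,11)→{7,11}; (8,6)→{6}; (9,3)→{3,11}; (11,8)→{8}. Safe: 1, 2, 10. Place at column 1.
Row 3: attacked by (1,1)→{1,3}; (2,4)→{3,4,5}; (4,9)→{8,9,10}; (5,11)→{9,11}; (8,6)→{1,6,11}; (9,3)→{3,9}; (11,8)→{8}. Safe: 2, 7. Place at column 7.
Row 6: attacked by (1,1)→{1,6}; (2,4)→{4,8}; (3,7)→{4,7,10}; (4,9)→{7,9,11}; (5,11)→{10,11}; (8,6)→{4,6,8}; (9,3)→{3,6}; (11,8)→{3,8}. Safe: 2, 5. Place at column 2.
Row 7: attacked by (1,1)→{1,7}; (2,4)→{4,9}; (3,7)→{3,7,11}; (4,9)→{6,9}; (5,11)→{9,11}; (6,2)→{1,2,3}; (8,6)→{5,6,7}; (9,3)→{1,3,5}; (11,8)→{4,8}. Blocked: 4. Safe: 10. Place at column 10.
Row 10: attacked by (1,1)→{1,10}; (2,4)→{4}; (3,7)→{7}; (4,9)→{3,9}; (5,11)→{6,11}; (6,2)→{2,6}; (7,10)→{7,10}; (8,6)→{4,6,8}; (9,3)→{2,3,4}; (11,8)→{7,8,9}. Blocked: 1. Safe: 5. Place at column 5.
Columns [1, 4, 7, 9, 11, 2, 10, 6, 3, 5, 8], r−c [0, -2, -4, -5, -6, 4, -3, 2, 6, 5, 3], r+c [2, 6, 10, 13, 16, 8, 17, 14, 12, 15, 19] are all distinct, so no two queens attack.

(1,1) (2,4) (3,7) (4,9) (5,11) (6,2) (7,10) (8,6) (9,3) (10,5) (11,8)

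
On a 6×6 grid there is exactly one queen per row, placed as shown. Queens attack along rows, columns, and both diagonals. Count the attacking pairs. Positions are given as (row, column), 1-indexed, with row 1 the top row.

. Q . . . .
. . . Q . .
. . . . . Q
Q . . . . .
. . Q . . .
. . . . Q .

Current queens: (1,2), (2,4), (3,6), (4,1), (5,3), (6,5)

All columns are distinct and no two queens satisfy |Δrow| = |Δcol|, so no pair attacks.

0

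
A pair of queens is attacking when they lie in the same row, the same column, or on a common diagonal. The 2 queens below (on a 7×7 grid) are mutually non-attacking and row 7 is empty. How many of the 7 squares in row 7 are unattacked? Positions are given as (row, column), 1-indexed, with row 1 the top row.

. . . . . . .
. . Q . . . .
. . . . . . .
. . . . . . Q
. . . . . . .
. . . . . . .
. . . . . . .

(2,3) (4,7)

4

(2,3) attacks row 7 at column 3.
(4,7) attacks row 7 at column 7 and diagonals 4.
Attacked columns: {3, 4, 7}. Safe: {1, 2, 5, 6}.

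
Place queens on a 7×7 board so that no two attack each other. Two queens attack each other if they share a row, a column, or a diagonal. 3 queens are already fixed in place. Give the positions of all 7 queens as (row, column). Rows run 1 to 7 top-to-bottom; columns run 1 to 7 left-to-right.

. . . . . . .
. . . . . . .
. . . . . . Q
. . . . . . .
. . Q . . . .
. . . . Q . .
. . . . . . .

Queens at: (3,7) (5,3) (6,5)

(1,6) (2,4) (3,7) (4,1) (5,3) (6,5) (7,2)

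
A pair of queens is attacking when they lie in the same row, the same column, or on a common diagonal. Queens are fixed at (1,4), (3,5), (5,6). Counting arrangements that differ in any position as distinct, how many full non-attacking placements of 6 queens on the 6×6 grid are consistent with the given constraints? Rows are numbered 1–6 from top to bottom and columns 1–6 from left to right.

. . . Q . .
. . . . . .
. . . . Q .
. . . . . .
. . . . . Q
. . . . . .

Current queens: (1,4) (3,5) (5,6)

Branch on row 2: col 1 → 1; col 2 → 0.
Sum: 1 + 0 = 1.

1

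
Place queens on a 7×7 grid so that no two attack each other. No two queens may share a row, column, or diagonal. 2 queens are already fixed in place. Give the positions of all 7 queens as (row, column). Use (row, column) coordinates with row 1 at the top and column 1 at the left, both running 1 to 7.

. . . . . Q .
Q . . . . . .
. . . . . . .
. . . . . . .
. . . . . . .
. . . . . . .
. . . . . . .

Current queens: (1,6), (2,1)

(1,6) (2,1) (3,3) (4,5) (5,7) (6,2) (7,4)

Row 3: attacked by (1,6)→{4,6}; (2,1)→{1,2}. Safe: 3, 5, 7. Place at column 3.
Row 4: attacked by (1,6)→{3,6}; (2,1)→{1,3}; (3,3)→{2,3,4}. Safe: 5, 7. Place at column 5.
Row 5: attacked by (1,6)→{2,6}; (2,1)→{1,4}; (3,3)→{1,3,5}; (4,5)→{4,5,6}. Safe: 7. Place at column 7.
Row 6: attacked by (1,6)→{1,6}; (2,1)→{1,5}; (3,3)→{3,6}; (4,5)→{3,5,7}; (5,7)→{6,7}. Safe: 2, 4. Place at column 2.
Row 7: attacked by (1,6)→{6}; (2,1)→{1,6}; (3,3)→{3,7}; (4,5)→{2,5}; (5,7)→{5,7}; (6,2)→{1,2,3}. Safe: 4. Place at column 4.
Columns [6, 1, 3, 5, 7, 2, 4], r−c [-5, 1, 0, -1, -2, 4, 3], r+c [7, 3, 6, 9, 12, 8, 11] are all distinct, so no two queens attack.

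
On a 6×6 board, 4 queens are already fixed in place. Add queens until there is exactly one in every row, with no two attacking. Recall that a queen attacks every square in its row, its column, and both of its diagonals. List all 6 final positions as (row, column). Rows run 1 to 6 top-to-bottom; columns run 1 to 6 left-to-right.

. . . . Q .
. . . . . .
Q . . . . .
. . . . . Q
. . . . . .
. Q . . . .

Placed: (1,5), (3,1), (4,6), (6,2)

Row 2: attacked by (1,5)→{4,5,6}; (3,1)→{1,2}; (4,6)→{4,6}; (6,2)→{2,6}. Safe: 3. Place at column 3.
Row 5: attacked by (1,5)→{1,5}; (2,3)→{3,6}; (3,1)→{1,3}; (4,6)→{5,6}; (6,2)→{1,2,3}. Safe: 4. Place at column 4.
Columns [5, 3, 1, 6, 4, 2], r−c [-4, -1, 2, -2, 1, 4], r+c [6, 5, 4, 10, 9, 8] are all distinct, so no two queens attack.

(1,5) (2,3) (3,1) (4,6) (5,4) (6,2)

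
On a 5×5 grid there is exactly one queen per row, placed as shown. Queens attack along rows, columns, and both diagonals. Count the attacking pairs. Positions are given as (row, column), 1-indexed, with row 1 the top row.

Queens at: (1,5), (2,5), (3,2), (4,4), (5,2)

Same column: (1,5)–(2,5) (column 5); (3,2)–(5,2) (column 2).
Same diagonal: (2,5)–(5,2) (|2−5| = |5−2| = 3).
Total attacking pairs: 3.

3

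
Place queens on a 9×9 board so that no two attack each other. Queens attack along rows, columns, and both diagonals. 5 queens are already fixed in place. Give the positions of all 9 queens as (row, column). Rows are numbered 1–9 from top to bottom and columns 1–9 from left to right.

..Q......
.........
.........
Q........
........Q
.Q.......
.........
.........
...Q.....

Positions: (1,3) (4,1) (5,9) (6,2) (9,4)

Row 2: attacked by (1,3)→{2,3,4}; (4,1)→{1,3}; (5,9)→{6,9}; (6,2)→{2,6}; (9,4)→{4}. Safe: 5, 7, 8. Place at column 8.
Row 3: attacked by (1,3)→{1,3,5}; (2,8)→{7,8,9}; (4,1)→{1,2}; (5,9)→{7,9}; (6,2)→{2,5}; (9,4)→{4}. Safe: 6. Place at column 6.
Row 7: attacked by (1,3)→{3,9}; (2,8)→{3,8}; (3,6)→{2,6}; (4,1)→{1,4}; (5,9)→{7,9}; (6,2)→{1,2,3}; (9,4)→{2,4,6}. Safe: 5. Place at column 5.
Row 8: attacked by (1,3)→{3}; (2,8)→{2,8}; (3,6)→{1,6}; (4,1)→{1,5}; (5,9)→{6,9}; (6,2)→{2,4}; (7,5)→{4,5,6}; (9,4)→{3,4,5}. Safe: 7. Place at column 7.
Columns [3, 8, 6, 1, 9, 2, 5, 7, 4], r−c [-2, -6, -3, 3, -4, 4, 2, 1, 5], r+c [4, 10, 9, 5, 14, 8, 12, 15, 13] are all distinct, so no two queens attack.

(1,3) (2,8) (3,6) (4,1) (5,9) (6,2) (7,5) (8,7) (9,4)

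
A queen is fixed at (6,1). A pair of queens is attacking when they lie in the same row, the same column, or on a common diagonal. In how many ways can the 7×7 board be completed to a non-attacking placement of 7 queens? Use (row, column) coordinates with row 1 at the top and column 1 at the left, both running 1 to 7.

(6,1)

Branch on row 1: col 2 → 1; col 3 → 1; col 4 → 2; col 5 → 2; col 7 → 1.
Sum: 1 + 1 + 2 + 2 + 1 = 7.

7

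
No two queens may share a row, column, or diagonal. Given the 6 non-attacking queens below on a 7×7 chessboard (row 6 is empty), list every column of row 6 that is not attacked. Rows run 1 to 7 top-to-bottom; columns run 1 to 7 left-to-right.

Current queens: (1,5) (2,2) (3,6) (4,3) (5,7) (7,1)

(1,5) attacks row 6 at column 5.
(2,2) attacks row 6 at column 2 and diagonals 6.
(3,6) attacks row 6 at column 6 and diagonals 3.
(4,3) attacks row 6 at column 3 and diagonals 1, 5.
(5,7) attacks row 6 at column 7 and diagonals 6.
(7,1) attacks row 6 at column 1 and diagonals 2.
Attacked columns: {1, 2, 3, 5, 6, 7}. Safe: {4}.

columns 4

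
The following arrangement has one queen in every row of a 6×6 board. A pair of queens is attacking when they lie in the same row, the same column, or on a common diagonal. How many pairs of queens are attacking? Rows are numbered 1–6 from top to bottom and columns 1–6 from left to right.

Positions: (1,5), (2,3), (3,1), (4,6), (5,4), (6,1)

1

Same column: (3,1)–(6,1) (column 1).
Total attacking pairs: 1.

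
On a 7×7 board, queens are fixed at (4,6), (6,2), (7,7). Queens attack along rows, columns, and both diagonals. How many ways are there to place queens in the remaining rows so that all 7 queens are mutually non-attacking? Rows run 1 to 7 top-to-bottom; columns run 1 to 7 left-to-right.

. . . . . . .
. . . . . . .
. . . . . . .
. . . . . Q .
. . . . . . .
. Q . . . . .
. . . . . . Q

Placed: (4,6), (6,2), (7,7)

1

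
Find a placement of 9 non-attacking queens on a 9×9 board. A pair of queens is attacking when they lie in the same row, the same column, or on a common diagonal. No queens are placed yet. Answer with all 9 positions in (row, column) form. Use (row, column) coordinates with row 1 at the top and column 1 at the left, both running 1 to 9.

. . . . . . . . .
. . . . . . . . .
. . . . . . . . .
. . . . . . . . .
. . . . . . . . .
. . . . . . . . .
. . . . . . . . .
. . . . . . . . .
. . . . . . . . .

(1,6) (2,1) (3,7) (4,4) (5,8) (6,3) (7,5) (8,9) (9,2)

Row 1: Safe: 1, 2, 3, 4, 5, 6, 7, 8, 9. Place at column 6.
Row 2: attacked by (1,6)→{5,6,7}. Safe: 1, 2, 3, 4, 8, 9. Place at column 1.
Row 3: attacked by (1,6)→{4,6,8}; (2,1)→{1,2}. Safe: 3, 5, 7, 9. Place at column 7.
Row 4: attacked by (1,6)→{3,6,9}; (2,1)→{1,3}; (3,7)→{6,7,8}. Safe: 2, 4, 5. Place at column 4.
Row 5: attacked by (1,6)→{2,6}; (2,1)→{1,4}; (3,7)→{5,7,9}; (4,4)→{3,4,5}. Safe: 8. Place at column 8.
Row 6: attacked by (1,6)→{1,6}; (2,1)→{1,5}; (3,7)→{4,7}; (4,4)→{2,4,6}; (5,8)→{7,8,9}. Safe: 3. Place at column 3.
Row 7: attacked by (1,6)→{6}; (2,1)→{1,6}; (3,7)→{3,7}; (4,4)→{1,4,7}; (5,8)→{6,8}; (6,3)→{2,3,4}. Safe: 5, 9. Place at column 5.
Row 8: attacked by (1,6)→{6}; (2,1)→{1,7}; (3,7)→{2,7}; (4,4)→{4,8}; (5,8)→{5,8}; (6,3)→{1,3,5}; (7,5)→{4,5,6}. Safe: 9. Place at column 9.
Row 9: attacked by (1,6)→{6}; (2,1)→{1,8}; (3,7)→{1,7}; (4,4)→{4,9}; (5,8)→{4,8}; (6,3)→{3,6}; (7,5)→{3,5,7}; (8,9)→{8,9}. Safe: 2. Place at column 2.
Columns [6, 1, 7, 4, 8, 3, 5, 9, 2], r−c [-5, 1, -4, 0, -3, 3, 2, -1, 7], r+c [7, 3, 10, 8, 13, 9, 12, 17, 11] are all distinct, so no two queens attack.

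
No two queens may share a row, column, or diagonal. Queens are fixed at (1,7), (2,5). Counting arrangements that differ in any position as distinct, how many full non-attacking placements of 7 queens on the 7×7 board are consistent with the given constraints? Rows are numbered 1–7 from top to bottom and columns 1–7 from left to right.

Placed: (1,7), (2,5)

1

Branch on row 3: col 1 → 0; col 2 → 0; col 3 → 1.
Sum: 0 + 0 + 1 = 1.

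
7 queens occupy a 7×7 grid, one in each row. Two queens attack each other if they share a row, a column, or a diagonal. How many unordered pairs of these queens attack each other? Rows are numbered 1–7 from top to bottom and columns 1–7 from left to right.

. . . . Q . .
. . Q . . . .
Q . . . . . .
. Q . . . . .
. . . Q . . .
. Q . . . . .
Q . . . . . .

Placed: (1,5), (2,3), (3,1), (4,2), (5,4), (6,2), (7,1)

5

Same column: (3,1)–(7,1) (column 1); (4,2)–(6,2) (column 2).
Same diagonal: (1,5)–(4,2) (|1−4| = |5−2| = 3); (3,1)–(4,2) (|3−4| = |1−2| = 1); (6,2)–(7,1) (|6−7| = |2−1| = 1).
Total attacking pairs: 5.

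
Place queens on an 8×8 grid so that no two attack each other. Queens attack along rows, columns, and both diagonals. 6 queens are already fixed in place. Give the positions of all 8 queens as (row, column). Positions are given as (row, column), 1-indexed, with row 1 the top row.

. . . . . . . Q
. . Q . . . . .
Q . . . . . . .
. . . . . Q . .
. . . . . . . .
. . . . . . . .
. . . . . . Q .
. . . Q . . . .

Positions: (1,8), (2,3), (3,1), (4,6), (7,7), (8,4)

(1,8) (2,3) (3,1) (4,6) (5,2) (6,5) (7,7) (8,4)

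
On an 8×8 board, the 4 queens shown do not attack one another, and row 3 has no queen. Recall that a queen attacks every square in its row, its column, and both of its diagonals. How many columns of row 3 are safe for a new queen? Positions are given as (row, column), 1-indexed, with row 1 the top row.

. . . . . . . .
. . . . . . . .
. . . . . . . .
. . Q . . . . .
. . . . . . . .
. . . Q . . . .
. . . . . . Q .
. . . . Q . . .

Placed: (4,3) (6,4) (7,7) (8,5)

(4,3) attacks row 3 at column 3 and diagonals 2, 4.
(6,4) attacks row 3 at column 4 and diagonals 1, 7.
(7,7) attacks row 3 at column 7 and diagonals 3.
(8,5) attacks row 3 at column 5.
Attacked columns: {1, 2, 3, 4, 5, 7}. Safe: {6, 8}.

2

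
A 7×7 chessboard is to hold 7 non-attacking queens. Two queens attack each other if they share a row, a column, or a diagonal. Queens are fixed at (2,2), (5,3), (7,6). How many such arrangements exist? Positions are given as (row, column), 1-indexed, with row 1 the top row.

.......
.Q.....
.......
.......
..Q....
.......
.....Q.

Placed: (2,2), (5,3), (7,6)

1

Branch on row 1: col 4 → 1; col 5 → 0.
Sum: 1 + 0 = 1.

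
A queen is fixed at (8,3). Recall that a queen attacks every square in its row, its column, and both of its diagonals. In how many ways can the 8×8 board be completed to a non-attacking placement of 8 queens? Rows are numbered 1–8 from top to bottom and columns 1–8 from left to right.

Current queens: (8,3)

Branch on row 1: col 1 → 2; col 2 → 2; col 4 → 3; col 5 → 4; col 6 → 5; col 7 → 0; col 8 → 0.
Sum: 2 + 2 + 3 + 4 + 5 + 0 + 0 = 16.

16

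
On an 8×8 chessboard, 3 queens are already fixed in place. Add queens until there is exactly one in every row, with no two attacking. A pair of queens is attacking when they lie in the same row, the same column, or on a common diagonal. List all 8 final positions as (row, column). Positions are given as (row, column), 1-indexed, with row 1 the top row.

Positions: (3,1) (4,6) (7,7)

(1,8) (2,3) (3,1) (4,6) (5,2) (6,5) (7,7) (8,4)

Row 1: attacked by (3,1)→{1,3}; (4,6)→{3,6}; (7,7)→{1,7}. Safe: 2, 4, 5, 8. Place at column 8.
Row 2: attacked by (1,8)→{7,8}; (3,1)→{1,2}; (4,6)→{4,6,8}; (7,7)→{2,7}. Safe: 3, 5. Place at column 3.
Row 5: attacked by (1,8)→{4,8}; (2,3)→{3,6}; (3,1)→{1,3}; (4,6)→{5,6,7}; (7,7)→{5,7}. Safe: 2. Place at column 2.
Row 6: attacked by (1,8)→{3,8}; (2,3)→{3,7}; (3,1)→{1,4}; (4,6)→{4,6,8}; (5,2)→{1,2,3}; (7,7)→{6,7,8}. Safe: 5. Place at column 5.
Row 8: attacked by (1,8)→{1,8}; (2,3)→{3}; (3,1)→{1,6}; (4,6)→{2,6}; (5,2)→{2,5}; (6,5)→{3,5,7}; (7,7)→{6,7,8}. Safe: 4. Place at column 4.
Columns [8, 3, 1, 6, 2, 5, 7, 4], r−c [-7, -1, 2, -2, 3, 1, 0, 4], r+c [9, 5, 4, 10, 7, 11, 14, 12] are all distinct, so no two queens attack.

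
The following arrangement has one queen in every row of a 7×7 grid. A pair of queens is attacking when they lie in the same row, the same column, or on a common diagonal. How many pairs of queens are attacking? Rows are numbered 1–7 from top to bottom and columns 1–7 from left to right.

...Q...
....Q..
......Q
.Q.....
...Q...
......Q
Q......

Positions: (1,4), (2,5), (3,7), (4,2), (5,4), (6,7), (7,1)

3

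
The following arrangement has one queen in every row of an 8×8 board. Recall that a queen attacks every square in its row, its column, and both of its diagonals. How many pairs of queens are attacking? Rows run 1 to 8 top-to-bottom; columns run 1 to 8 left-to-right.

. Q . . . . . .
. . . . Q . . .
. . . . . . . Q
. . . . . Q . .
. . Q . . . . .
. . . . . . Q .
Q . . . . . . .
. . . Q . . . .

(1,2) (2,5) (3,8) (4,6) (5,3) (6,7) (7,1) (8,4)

Same diagonal: (1,2)–(6,7) (|1−6| = |2−7| = 5); (5,3)–(7,1) (|5−7| = |3−1| = 2).
Total attacking pairs: 2.

2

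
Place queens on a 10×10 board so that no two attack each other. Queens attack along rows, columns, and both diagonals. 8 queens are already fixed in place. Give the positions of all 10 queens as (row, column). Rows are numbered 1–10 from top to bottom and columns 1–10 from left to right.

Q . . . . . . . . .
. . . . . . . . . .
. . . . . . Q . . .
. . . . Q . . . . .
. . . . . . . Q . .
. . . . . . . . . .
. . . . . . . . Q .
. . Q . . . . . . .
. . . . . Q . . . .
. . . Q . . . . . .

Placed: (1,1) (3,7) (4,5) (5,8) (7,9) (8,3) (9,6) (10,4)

Row 2: attacked by (1,1)→{1,2}; (3,7)→{6,7,8}; (4,5)→{3,5,7}; (5,8)→{5,8}; (7,9)→{4,9}; (8,3)→{3,9}; (9,6)→{6}; (10,4)→{4}. Safe: 10. Place at column 10.
Row 6: attacked by (1,1)→{1,6}; (2,10)→{6,10}; (3,7)→{4,7,10}; (4,5)→{3,5,7}; (5,8)→{7,8,9}; (7,9)→{8,9,10}; (8,3)→{1,3,5}; (9,6)→{3,6,9}; (10,4)→{4,8}. Safe: 2. Place at column 2.
Columns [1, 10, 7, 5, 8, 2, 9, 3, 6, 4], r−c [0, -8, -4, -1, -3, 4, -2, 5, 3, 6], r+c [2, 12, 10, 9, 13, 8, 16, 11, 15, 14] are all distinct, so no two queens attack.

(1,1) (2,10) (3,7) (4,5) (5,8) (6,2) (7,9) (8,3) (9,6) (10,4)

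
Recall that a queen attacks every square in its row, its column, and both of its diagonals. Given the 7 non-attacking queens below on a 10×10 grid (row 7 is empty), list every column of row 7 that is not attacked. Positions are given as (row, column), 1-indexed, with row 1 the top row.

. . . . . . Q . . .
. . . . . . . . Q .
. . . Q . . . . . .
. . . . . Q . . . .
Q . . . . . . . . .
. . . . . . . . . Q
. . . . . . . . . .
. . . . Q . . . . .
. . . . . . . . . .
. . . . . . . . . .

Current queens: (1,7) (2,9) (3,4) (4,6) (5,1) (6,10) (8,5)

columns 2

(1,7) attacks row 7 at column 7 and diagonals 1.
(2,9) attacks row 7 at column 9 and diagonals 4.
(3,4) attacks row 7 at column 4 and diagonals 8.
(4,6) attacks row 7 at column 6 and diagonals 3, 9.
(5,1) attacks row 7 at column 1 and diagonals 3.
(6,10) attacks row 7 at column 10 and diagonals 9.
(8,5) attacks row 7 at column 5 and diagonals 4, 6.
Attacked columns: {1, 3, 4, 5, 6, 7, 8, 9, 10}. Safe: {2}.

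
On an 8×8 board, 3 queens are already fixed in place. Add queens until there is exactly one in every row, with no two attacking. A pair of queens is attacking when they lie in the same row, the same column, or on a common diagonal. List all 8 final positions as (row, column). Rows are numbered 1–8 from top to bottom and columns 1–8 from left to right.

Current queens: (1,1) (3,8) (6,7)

(1,1) (2,5) (3,8) (4,6) (5,3) (6,7) (7,2) (8,4)

Row 2: attacked by (1,1)→{1,2}; (3,8)→{7,8}; (6,7)→{3,7}. Safe: 4, 5, 6. Place at column 5.
Row 4: attacked by (1,1)→{1,4}; (2,5)→{3,5,7}; (3,8)→{7,8}; (6,7)→{5,7}. Safe: 2, 6. Place at column 6.
Row 5: attacked by (1,1)→{1,5}; (2,5)→{2,5,8}; (3,8)→{6,8}; (4,6)→{5,6,7}; (6,7)→{6,7,8}. Safe: 3, 4. Place at column 3.
Row 7: attacked by (1,1)→{1,7}; (2,5)→{5}; (3,8)→{4,8}; (4,6)→{3,6}; (5,3)→{1,3,5}; (6,7)→{6,7,8}. Safe: 2. Place at column 2.
Row 8: attacked by (1,1)→{1,8}; (2,5)→{5}; (3,8)→{3,8}; (4,6)→{2,6}; (5,3)→{3,6}; (6,7)→{5,7}; (7,2)→{1,2,3}. Safe: 4. Place at column 4.
Columns [1, 5, 8, 6, 3, 7, 2, 4], r−c [0, -3, -5, -2, 2, -1, 5, 4], r+c [2, 7, 11, 10, 8, 13, 9, 12] are all distinct, so no two queens attack.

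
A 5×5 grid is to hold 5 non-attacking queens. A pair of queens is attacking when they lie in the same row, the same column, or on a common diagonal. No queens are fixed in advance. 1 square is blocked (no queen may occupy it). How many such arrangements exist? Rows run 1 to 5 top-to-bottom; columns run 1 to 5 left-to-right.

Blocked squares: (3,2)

Branch on row 1: col 1 → 1; col 2 → 2; col 3 → 1; col 4 → 2; col 5 → 2.
Sum: 1 + 2 + 1 + 2 + 2 = 8.

8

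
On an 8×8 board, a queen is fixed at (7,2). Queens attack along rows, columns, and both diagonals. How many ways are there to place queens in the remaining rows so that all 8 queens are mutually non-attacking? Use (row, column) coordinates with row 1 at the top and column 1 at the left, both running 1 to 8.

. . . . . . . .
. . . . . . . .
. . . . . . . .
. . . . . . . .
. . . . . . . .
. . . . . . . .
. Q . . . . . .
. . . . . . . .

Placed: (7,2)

16

Branch on row 1: col 1 → 2; col 3 → 3; col 4 → 1; col 5 → 2; col 6 → 5; col 7 → 3.
Sum: 2 + 3 + 1 + 2 + 5 + 3 = 16.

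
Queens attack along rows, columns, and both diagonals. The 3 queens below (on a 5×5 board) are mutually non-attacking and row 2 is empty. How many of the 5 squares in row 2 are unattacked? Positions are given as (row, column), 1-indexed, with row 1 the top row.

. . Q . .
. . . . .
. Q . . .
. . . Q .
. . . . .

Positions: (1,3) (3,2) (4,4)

(1,3) attacks row 2 at column 3 and diagonals 2, 4.
(3,2) attacks row 2 at column 2 and diagonals 1, 3.
(4,4) attacks row 2 at column 4 and diagonals 2.
Attacked columns: {1, 2, 3, 4}. Safe: {5}.

1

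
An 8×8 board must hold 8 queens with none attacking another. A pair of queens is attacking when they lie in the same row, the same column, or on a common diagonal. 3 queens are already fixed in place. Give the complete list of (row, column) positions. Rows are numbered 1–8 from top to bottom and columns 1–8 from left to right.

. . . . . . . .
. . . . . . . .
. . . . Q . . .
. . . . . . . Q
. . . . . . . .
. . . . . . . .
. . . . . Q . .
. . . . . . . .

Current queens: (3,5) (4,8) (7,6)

(1,1) (2,7) (3,5) (4,8) (5,2) (6,4) (7,6) (8,3)

Row 1: attacked by (3,5)→{3,5,7}; (4,8)→{5,8}; (7,6)→{6}. Safe: 1, 2, 4. Place at column 1.
Row 2: attacked by (1,1)→{1,2}; (3,5)→{4,5,6}; (4,8)→{6,8}; (7,6)→{1,6}. Safe: 3, 7. Place at column 7.
Row 5: attacked by (1,1)→{1,5}; (2,7)→{4,7}; (3,5)→{3,5,7}; (4,8)→{7,8}; (7,6)→{4,6,8}. Safe: 2. Place at column 2.
Row 6: attacked by (1,1)→{1,6}; (2,7)→{3,7}; (3,5)→{2,5,8}; (4,8)→{6,8}; (5,2)→{1,2,3}; (7,6)→{5,6,7}. Safe: 4. Place at column 4.
Row 8: attacked by (1,1)→{1,8}; (2,7)→{1,7}; (3,5)→{5}; (4,8)→{4,8}; (5,2)→{2,5}; (6,4)→{2,4,6}; (7,6)→{5,6,7}. Safe: 3. Place at column 3.
Columns [1, 7, 5, 8, 2, 4, 6, 3], r−c [0, -5, -2, -4, 3, 2, 1, 5], r+c [2, 9, 8, 12, 7, 10, 13, 11] are all distinct, so no two queens attack.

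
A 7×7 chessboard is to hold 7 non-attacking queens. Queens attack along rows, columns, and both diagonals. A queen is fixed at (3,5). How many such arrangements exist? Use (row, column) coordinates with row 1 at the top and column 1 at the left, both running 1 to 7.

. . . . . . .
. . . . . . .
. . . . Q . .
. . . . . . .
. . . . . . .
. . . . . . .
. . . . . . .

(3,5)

Branch on row 1: col 1 → 1; col 2 → 1; col 4 → 2; col 6 → 2.
Sum: 1 + 1 + 2 + 2 = 6.

6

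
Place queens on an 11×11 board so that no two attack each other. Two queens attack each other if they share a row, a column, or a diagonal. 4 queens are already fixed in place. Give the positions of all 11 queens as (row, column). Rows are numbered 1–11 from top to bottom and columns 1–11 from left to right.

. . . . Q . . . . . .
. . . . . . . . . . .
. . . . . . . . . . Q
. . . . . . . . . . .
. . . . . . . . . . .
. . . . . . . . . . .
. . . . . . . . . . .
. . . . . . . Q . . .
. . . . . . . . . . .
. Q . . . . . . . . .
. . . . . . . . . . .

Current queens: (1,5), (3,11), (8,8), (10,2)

Row 2: attacked by (1,5)→{4,5,6}; (3,11)→{10,11}; (8,8)→{2,8}; (10,2)→{2,10}. Safe: 1, 3, 7, 9. Place at column 1.
Row 4: attacked by (1,5)→{2,5,8}; (2,1)→{1,3}; (3,11)→{10,11}; (8,8)→{4,8}; (10,2)→{2,8}. Safe: 6, 7, 9. Place at column 6.
Row 5: attacked by (1,5)→{1,5,9}; (2,1)→{1,4}; (3,11)→{9,11}; (4,6)→{5,6,7}; (8,8)→{5,8,11}; (10,2)→{2,7}. Safe: 3, 10. Place at column 3.
Row 6: attacked by (1,5)→{5,10}; (2,1)→{1,5}; (3,11)→{8,11}; (4,6)→{4,6,8}; (5,3)→{2,3,4}; (8,8)→{6,8,10}; (10,2)→{2,6}. Safe: 7, 9. Place at column 9.
Row 7: attacked by (1,5)→{5,11}; (2,1)→{1,6}; (3,11)→{7,11}; (4,6)→{3,6,9}; (5,3)→{1,3,5}; (6,9)→{8,9,10}; (8,8)→{7,8,9}; (10,2)→{2,5}. Safe: 4. Place at column 4.
Row 9: attacked by (1,5)→{5}; (2,1)→{1,8}; (3,11)→{5,11}; (4,6)→{1,6,11}; (5,3)→{3,7}; (6,9)→{6,9}; (7,4)→{2,4,6}; (8,8)→{7,8,9}; (10,2)→{1,2,3}. Safe: 10. Place at column 10.
Row 11: attacked by (1,5)→{5}; (2,1)→{1,10}; (3,11)→{3,11}; (4,6)→{6}; (5,3)→{3,9}; (6,9)→{4,9}; (7,4)→{4,8}; (8,8)→{5,8,11}; (9,10)→{8,10}; (10,2)→{1,2,3}. Safe: 7. Place at column 7.
Columns [5, 1, 11, 6, 3, 9, 4, 8, 10, 2, 7], r−c [-4, 1, -8, -2, 2, -3, 3, 0, -1, 8, 4], r+c [6, 3, 14, 10, 8, 15, 11, 16, 19, 12, 18] are all distinct, so no two queens attack.

(1,5) (2,1) (3,11) (4,6) (5,3) (6,9) (7,4) (8,8) (9,10) (10,2) (11,7)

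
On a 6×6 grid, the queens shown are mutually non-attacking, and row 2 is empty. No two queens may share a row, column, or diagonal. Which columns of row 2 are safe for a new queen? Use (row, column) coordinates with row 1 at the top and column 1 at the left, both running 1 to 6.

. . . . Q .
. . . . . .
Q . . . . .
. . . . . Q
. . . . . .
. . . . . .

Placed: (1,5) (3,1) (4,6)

(1,5) attacks row 2 at column 5 and diagonals 4, 6.
(3,1) attacks row 2 at column 1 and diagonals 2.
(4,6) attacks row 2 at column 6 and diagonals 4.
Attacked columns: {1, 2, 4, 5, 6}. Safe: {3}.

columns 3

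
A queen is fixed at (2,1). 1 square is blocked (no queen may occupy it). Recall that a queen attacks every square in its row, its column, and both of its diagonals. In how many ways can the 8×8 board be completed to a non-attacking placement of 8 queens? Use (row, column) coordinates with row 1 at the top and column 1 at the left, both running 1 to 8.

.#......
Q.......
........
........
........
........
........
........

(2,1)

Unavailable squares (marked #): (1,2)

8

Branch on row 1: col 3 → 1; col 4 → 2; col 5 → 3; col 6 → 1; col 7 → 1; col 8 → 0.
Sum: 1 + 2 + 3 + 1 + 1 + 0 = 8.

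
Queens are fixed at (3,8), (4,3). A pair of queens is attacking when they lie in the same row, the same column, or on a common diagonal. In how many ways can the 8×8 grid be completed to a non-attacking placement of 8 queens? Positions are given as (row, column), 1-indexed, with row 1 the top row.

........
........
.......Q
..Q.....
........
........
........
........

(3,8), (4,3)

3

Branch on row 1: col 1 → 1; col 2 → 1; col 4 → 1; col 5 → 0; col 7 → 0.
Sum: 1 + 1 + 1 + 0 + 0 = 3.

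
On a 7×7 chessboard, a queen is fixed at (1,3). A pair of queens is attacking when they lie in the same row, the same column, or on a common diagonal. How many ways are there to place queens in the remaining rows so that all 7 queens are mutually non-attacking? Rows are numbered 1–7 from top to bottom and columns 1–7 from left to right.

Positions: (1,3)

Branch on row 2: col 1 → 2; col 5 → 1; col 6 → 1; col 7 → 2.
Sum: 2 + 1 + 1 + 2 = 6.

6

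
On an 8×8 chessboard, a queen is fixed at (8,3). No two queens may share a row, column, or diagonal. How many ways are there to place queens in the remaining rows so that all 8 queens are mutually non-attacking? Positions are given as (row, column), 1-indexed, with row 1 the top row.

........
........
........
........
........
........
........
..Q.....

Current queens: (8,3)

16

Branch on row 1: col 1 → 2; col 2 → 2; col 4 → 3; col 5 → 4; col 6 → 5; col 7 → 0; col 8 → 0.
Sum: 2 + 2 + 3 + 4 + 5 + 0 + 0 = 16.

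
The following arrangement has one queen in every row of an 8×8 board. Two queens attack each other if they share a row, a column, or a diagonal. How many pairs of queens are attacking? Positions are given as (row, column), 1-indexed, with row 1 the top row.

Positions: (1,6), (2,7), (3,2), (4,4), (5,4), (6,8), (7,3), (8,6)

6

Same column: (1,6)–(8,6) (column 6); (4,4)–(5,4) (column 4).
Same diagonal: (1,6)–(2,7) (|1−2| = |6−7| = 1); (2,7)–(5,4) (|2−5| = |7−4| = 3); (3,2)–(5,4) (|3−5| = |2−4| = 2); (6,8)–(8,6) (|6−8| = |8−6| = 2).
Total attacking pairs: 6.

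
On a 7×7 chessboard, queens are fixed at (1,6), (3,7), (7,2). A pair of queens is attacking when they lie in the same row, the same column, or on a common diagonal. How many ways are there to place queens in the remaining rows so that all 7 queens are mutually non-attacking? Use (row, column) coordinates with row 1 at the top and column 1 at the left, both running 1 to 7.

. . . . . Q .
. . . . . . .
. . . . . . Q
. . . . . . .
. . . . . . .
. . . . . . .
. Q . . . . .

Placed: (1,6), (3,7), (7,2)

2

Branch on row 2: col 1 → 0; col 3 → 1; col 4 → 1.
Sum: 0 + 1 + 1 = 2.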